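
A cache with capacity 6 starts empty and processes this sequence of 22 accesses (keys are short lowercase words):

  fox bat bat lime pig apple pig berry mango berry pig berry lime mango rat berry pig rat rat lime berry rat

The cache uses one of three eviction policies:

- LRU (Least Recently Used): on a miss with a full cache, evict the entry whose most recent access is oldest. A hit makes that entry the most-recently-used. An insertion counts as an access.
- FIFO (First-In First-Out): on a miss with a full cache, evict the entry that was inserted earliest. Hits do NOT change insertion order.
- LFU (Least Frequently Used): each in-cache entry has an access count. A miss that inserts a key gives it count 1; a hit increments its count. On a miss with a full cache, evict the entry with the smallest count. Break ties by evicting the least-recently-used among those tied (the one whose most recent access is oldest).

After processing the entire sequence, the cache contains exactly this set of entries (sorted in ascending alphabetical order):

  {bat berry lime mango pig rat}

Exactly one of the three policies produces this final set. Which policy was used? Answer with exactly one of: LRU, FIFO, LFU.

Answer: LFU

Derivation:
Simulating under each policy and comparing final sets:
  LRU: final set = {apple berry lime mango pig rat} -> differs
  FIFO: final set = {apple berry lime mango pig rat} -> differs
  LFU: final set = {bat berry lime mango pig rat} -> MATCHES target
Only LFU produces the target set.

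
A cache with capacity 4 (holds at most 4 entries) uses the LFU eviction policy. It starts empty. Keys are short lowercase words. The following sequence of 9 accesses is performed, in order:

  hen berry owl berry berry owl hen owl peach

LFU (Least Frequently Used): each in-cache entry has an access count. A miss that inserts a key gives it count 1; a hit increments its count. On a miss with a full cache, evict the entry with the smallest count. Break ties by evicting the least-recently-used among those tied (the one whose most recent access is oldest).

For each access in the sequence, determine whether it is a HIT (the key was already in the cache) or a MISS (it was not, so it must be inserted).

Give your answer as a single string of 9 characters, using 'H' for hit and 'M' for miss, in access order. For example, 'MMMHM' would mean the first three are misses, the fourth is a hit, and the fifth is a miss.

LFU simulation (capacity=4):
  1. access hen: MISS. Cache: [hen(c=1)]
  2. access berry: MISS. Cache: [hen(c=1) berry(c=1)]
  3. access owl: MISS. Cache: [hen(c=1) berry(c=1) owl(c=1)]
  4. access berry: HIT, count now 2. Cache: [hen(c=1) owl(c=1) berry(c=2)]
  5. access berry: HIT, count now 3. Cache: [hen(c=1) owl(c=1) berry(c=3)]
  6. access owl: HIT, count now 2. Cache: [hen(c=1) owl(c=2) berry(c=3)]
  7. access hen: HIT, count now 2. Cache: [owl(c=2) hen(c=2) berry(c=3)]
  8. access owl: HIT, count now 3. Cache: [hen(c=2) berry(c=3) owl(c=3)]
  9. access peach: MISS. Cache: [peach(c=1) hen(c=2) berry(c=3) owl(c=3)]
Total: 5 hits, 4 misses, 0 evictions

Answer: MMMHHHHHM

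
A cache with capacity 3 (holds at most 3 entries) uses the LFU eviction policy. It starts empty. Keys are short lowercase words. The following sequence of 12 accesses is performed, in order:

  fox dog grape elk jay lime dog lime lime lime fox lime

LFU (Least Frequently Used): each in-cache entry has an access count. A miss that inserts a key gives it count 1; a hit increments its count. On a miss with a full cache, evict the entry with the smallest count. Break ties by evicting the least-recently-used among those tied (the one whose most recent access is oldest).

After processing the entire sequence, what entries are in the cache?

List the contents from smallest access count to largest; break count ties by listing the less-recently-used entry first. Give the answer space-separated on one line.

LFU simulation (capacity=3):
  1. access fox: MISS. Cache: [fox(c=1)]
  2. access dog: MISS. Cache: [fox(c=1) dog(c=1)]
  3. access grape: MISS. Cache: [fox(c=1) dog(c=1) grape(c=1)]
  4. access elk: MISS, evict fox(c=1). Cache: [dog(c=1) grape(c=1) elk(c=1)]
  5. access jay: MISS, evict dog(c=1). Cache: [grape(c=1) elk(c=1) jay(c=1)]
  6. access lime: MISS, evict grape(c=1). Cache: [elk(c=1) jay(c=1) lime(c=1)]
  7. access dog: MISS, evict elk(c=1). Cache: [jay(c=1) lime(c=1) dog(c=1)]
  8. access lime: HIT, count now 2. Cache: [jay(c=1) dog(c=1) lime(c=2)]
  9. access lime: HIT, count now 3. Cache: [jay(c=1) dog(c=1) lime(c=3)]
  10. access lime: HIT, count now 4. Cache: [jay(c=1) dog(c=1) lime(c=4)]
  11. access fox: MISS, evict jay(c=1). Cache: [dog(c=1) fox(c=1) lime(c=4)]
  12. access lime: HIT, count now 5. Cache: [dog(c=1) fox(c=1) lime(c=5)]
Total: 4 hits, 8 misses, 5 evictions

Answer: dog fox lime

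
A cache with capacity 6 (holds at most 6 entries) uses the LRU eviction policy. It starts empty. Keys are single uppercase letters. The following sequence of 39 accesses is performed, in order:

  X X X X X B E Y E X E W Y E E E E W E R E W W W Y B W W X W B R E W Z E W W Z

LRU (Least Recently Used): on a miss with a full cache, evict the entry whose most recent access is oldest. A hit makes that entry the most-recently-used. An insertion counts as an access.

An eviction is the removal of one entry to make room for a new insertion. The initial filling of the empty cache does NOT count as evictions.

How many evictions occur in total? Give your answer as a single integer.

Answer: 1

Derivation:
LRU simulation (capacity=6):
  1. access X: MISS. Cache (LRU->MRU): [X]
  2. access X: HIT. Cache (LRU->MRU): [X]
  3. access X: HIT. Cache (LRU->MRU): [X]
  4. access X: HIT. Cache (LRU->MRU): [X]
  5. access X: HIT. Cache (LRU->MRU): [X]
  6. access B: MISS. Cache (LRU->MRU): [X B]
  7. access E: MISS. Cache (LRU->MRU): [X B E]
  8. access Y: MISS. Cache (LRU->MRU): [X B E Y]
  9. access E: HIT. Cache (LRU->MRU): [X B Y E]
  10. access X: HIT. Cache (LRU->MRU): [B Y E X]
  11. access E: HIT. Cache (LRU->MRU): [B Y X E]
  12. access W: MISS. Cache (LRU->MRU): [B Y X E W]
  13. access Y: HIT. Cache (LRU->MRU): [B X E W Y]
  14. access E: HIT. Cache (LRU->MRU): [B X W Y E]
  15. access E: HIT. Cache (LRU->MRU): [B X W Y E]
  16. access E: HIT. Cache (LRU->MRU): [B X W Y E]
  17. access E: HIT. Cache (LRU->MRU): [B X W Y E]
  18. access W: HIT. Cache (LRU->MRU): [B X Y E W]
  19. access E: HIT. Cache (LRU->MRU): [B X Y W E]
  20. access R: MISS. Cache (LRU->MRU): [B X Y W E R]
  21. access E: HIT. Cache (LRU->MRU): [B X Y W R E]
  22. access W: HIT. Cache (LRU->MRU): [B X Y R E W]
  23. access W: HIT. Cache (LRU->MRU): [B X Y R E W]
  24. access W: HIT. Cache (LRU->MRU): [B X Y R E W]
  25. access Y: HIT. Cache (LRU->MRU): [B X R E W Y]
  26. access B: HIT. Cache (LRU->MRU): [X R E W Y B]
  27. access W: HIT. Cache (LRU->MRU): [X R E Y B W]
  28. access W: HIT. Cache (LRU->MRU): [X R E Y B W]
  29. access X: HIT. Cache (LRU->MRU): [R E Y B W X]
  30. access W: HIT. Cache (LRU->MRU): [R E Y B X W]
  31. access B: HIT. Cache (LRU->MRU): [R E Y X W B]
  32. access R: HIT. Cache (LRU->MRU): [E Y X W B R]
  33. access E: HIT. Cache (LRU->MRU): [Y X W B R E]
  34. access W: HIT. Cache (LRU->MRU): [Y X B R E W]
  35. access Z: MISS, evict Y. Cache (LRU->MRU): [X B R E W Z]
  36. access E: HIT. Cache (LRU->MRU): [X B R W Z E]
  37. access W: HIT. Cache (LRU->MRU): [X B R Z E W]
  38. access W: HIT. Cache (LRU->MRU): [X B R Z E W]
  39. access Z: HIT. Cache (LRU->MRU): [X B R E W Z]
Total: 32 hits, 7 misses, 1 evictions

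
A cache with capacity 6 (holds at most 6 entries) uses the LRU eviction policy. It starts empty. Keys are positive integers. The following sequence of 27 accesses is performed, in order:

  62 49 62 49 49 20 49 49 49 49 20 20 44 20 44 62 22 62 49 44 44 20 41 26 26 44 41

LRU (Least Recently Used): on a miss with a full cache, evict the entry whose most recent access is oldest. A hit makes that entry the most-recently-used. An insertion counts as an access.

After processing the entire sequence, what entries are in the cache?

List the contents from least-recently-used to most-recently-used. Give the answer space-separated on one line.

Answer: 62 49 20 26 44 41

Derivation:
LRU simulation (capacity=6):
  1. access 62: MISS. Cache (LRU->MRU): [62]
  2. access 49: MISS. Cache (LRU->MRU): [62 49]
  3. access 62: HIT. Cache (LRU->MRU): [49 62]
  4. access 49: HIT. Cache (LRU->MRU): [62 49]
  5. access 49: HIT. Cache (LRU->MRU): [62 49]
  6. access 20: MISS. Cache (LRU->MRU): [62 49 20]
  7. access 49: HIT. Cache (LRU->MRU): [62 20 49]
  8. access 49: HIT. Cache (LRU->MRU): [62 20 49]
  9. access 49: HIT. Cache (LRU->MRU): [62 20 49]
  10. access 49: HIT. Cache (LRU->MRU): [62 20 49]
  11. access 20: HIT. Cache (LRU->MRU): [62 49 20]
  12. access 20: HIT. Cache (LRU->MRU): [62 49 20]
  13. access 44: MISS. Cache (LRU->MRU): [62 49 20 44]
  14. access 20: HIT. Cache (LRU->MRU): [62 49 44 20]
  15. access 44: HIT. Cache (LRU->MRU): [62 49 20 44]
  16. access 62: HIT. Cache (LRU->MRU): [49 20 44 62]
  17. access 22: MISS. Cache (LRU->MRU): [49 20 44 62 22]
  18. access 62: HIT. Cache (LRU->MRU): [49 20 44 22 62]
  19. access 49: HIT. Cache (LRU->MRU): [20 44 22 62 49]
  20. access 44: HIT. Cache (LRU->MRU): [20 22 62 49 44]
  21. access 44: HIT. Cache (LRU->MRU): [20 22 62 49 44]
  22. access 20: HIT. Cache (LRU->MRU): [22 62 49 44 20]
  23. access 41: MISS. Cache (LRU->MRU): [22 62 49 44 20 41]
  24. access 26: MISS, evict 22. Cache (LRU->MRU): [62 49 44 20 41 26]
  25. access 26: HIT. Cache (LRU->MRU): [62 49 44 20 41 26]
  26. access 44: HIT. Cache (LRU->MRU): [62 49 20 41 26 44]
  27. access 41: HIT. Cache (LRU->MRU): [62 49 20 26 44 41]
Total: 20 hits, 7 misses, 1 evictions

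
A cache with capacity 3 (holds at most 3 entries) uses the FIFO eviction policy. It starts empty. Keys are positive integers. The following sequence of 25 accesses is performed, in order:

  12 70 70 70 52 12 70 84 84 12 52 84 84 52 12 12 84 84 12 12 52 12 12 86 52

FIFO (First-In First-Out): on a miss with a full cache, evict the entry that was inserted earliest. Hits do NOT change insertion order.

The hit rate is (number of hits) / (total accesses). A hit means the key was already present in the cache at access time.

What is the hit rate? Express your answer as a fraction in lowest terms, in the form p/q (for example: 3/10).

Answer: 18/25

Derivation:
FIFO simulation (capacity=3):
  1. access 12: MISS. Cache (old->new): [12]
  2. access 70: MISS. Cache (old->new): [12 70]
  3. access 70: HIT. Cache (old->new): [12 70]
  4. access 70: HIT. Cache (old->new): [12 70]
  5. access 52: MISS. Cache (old->new): [12 70 52]
  6. access 12: HIT. Cache (old->new): [12 70 52]
  7. access 70: HIT. Cache (old->new): [12 70 52]
  8. access 84: MISS, evict 12. Cache (old->new): [70 52 84]
  9. access 84: HIT. Cache (old->new): [70 52 84]
  10. access 12: MISS, evict 70. Cache (old->new): [52 84 12]
  11. access 52: HIT. Cache (old->new): [52 84 12]
  12. access 84: HIT. Cache (old->new): [52 84 12]
  13. access 84: HIT. Cache (old->new): [52 84 12]
  14. access 52: HIT. Cache (old->new): [52 84 12]
  15. access 12: HIT. Cache (old->new): [52 84 12]
  16. access 12: HIT. Cache (old->new): [52 84 12]
  17. access 84: HIT. Cache (old->new): [52 84 12]
  18. access 84: HIT. Cache (old->new): [52 84 12]
  19. access 12: HIT. Cache (old->new): [52 84 12]
  20. access 12: HIT. Cache (old->new): [52 84 12]
  21. access 52: HIT. Cache (old->new): [52 84 12]
  22. access 12: HIT. Cache (old->new): [52 84 12]
  23. access 12: HIT. Cache (old->new): [52 84 12]
  24. access 86: MISS, evict 52. Cache (old->new): [84 12 86]
  25. access 52: MISS, evict 84. Cache (old->new): [12 86 52]
Total: 18 hits, 7 misses, 4 evictions

Hit rate = 18/25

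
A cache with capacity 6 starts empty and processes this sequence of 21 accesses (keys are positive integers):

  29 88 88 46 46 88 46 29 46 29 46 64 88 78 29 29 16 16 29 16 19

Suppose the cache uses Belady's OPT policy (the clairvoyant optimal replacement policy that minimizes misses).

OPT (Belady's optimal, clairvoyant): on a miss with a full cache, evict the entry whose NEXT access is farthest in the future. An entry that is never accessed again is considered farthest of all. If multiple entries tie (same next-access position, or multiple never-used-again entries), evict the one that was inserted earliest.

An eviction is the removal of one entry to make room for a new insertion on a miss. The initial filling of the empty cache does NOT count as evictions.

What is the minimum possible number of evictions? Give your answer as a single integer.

Answer: 1

Derivation:
OPT (Belady) simulation (capacity=6):
  1. access 29: MISS. Cache: [29]
  2. access 88: MISS. Cache: [29 88]
  3. access 88: HIT. Next use of 88: step 6. Cache: [29 88]
  4. access 46: MISS. Cache: [29 88 46]
  5. access 46: HIT. Next use of 46: step 7. Cache: [29 88 46]
  6. access 88: HIT. Next use of 88: step 13. Cache: [29 88 46]
  7. access 46: HIT. Next use of 46: step 9. Cache: [29 88 46]
  8. access 29: HIT. Next use of 29: step 10. Cache: [29 88 46]
  9. access 46: HIT. Next use of 46: step 11. Cache: [29 88 46]
  10. access 29: HIT. Next use of 29: step 15. Cache: [29 88 46]
  11. access 46: HIT. Next use of 46: never. Cache: [29 88 46]
  12. access 64: MISS. Cache: [29 88 46 64]
  13. access 88: HIT. Next use of 88: never. Cache: [29 88 46 64]
  14. access 78: MISS. Cache: [29 88 46 64 78]
  15. access 29: HIT. Next use of 29: step 16. Cache: [29 88 46 64 78]
  16. access 29: HIT. Next use of 29: step 19. Cache: [29 88 46 64 78]
  17. access 16: MISS. Cache: [29 88 46 64 78 16]
  18. access 16: HIT. Next use of 16: step 20. Cache: [29 88 46 64 78 16]
  19. access 29: HIT. Next use of 29: never. Cache: [29 88 46 64 78 16]
  20. access 16: HIT. Next use of 16: never. Cache: [29 88 46 64 78 16]
  21. access 19: MISS, evict 29 (next use: never). Cache: [88 46 64 78 16 19]
Total: 14 hits, 7 misses, 1 evictions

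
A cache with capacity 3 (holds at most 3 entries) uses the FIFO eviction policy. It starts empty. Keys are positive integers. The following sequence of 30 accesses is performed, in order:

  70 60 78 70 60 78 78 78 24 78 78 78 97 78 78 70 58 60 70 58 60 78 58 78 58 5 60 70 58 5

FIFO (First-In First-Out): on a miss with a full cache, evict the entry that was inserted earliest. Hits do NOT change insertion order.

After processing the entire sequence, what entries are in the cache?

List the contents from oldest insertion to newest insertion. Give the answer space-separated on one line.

FIFO simulation (capacity=3):
  1. access 70: MISS. Cache (old->new): [70]
  2. access 60: MISS. Cache (old->new): [70 60]
  3. access 78: MISS. Cache (old->new): [70 60 78]
  4. access 70: HIT. Cache (old->new): [70 60 78]
  5. access 60: HIT. Cache (old->new): [70 60 78]
  6. access 78: HIT. Cache (old->new): [70 60 78]
  7. access 78: HIT. Cache (old->new): [70 60 78]
  8. access 78: HIT. Cache (old->new): [70 60 78]
  9. access 24: MISS, evict 70. Cache (old->new): [60 78 24]
  10. access 78: HIT. Cache (old->new): [60 78 24]
  11. access 78: HIT. Cache (old->new): [60 78 24]
  12. access 78: HIT. Cache (old->new): [60 78 24]
  13. access 97: MISS, evict 60. Cache (old->new): [78 24 97]
  14. access 78: HIT. Cache (old->new): [78 24 97]
  15. access 78: HIT. Cache (old->new): [78 24 97]
  16. access 70: MISS, evict 78. Cache (old->new): [24 97 70]
  17. access 58: MISS, evict 24. Cache (old->new): [97 70 58]
  18. access 60: MISS, evict 97. Cache (old->new): [70 58 60]
  19. access 70: HIT. Cache (old->new): [70 58 60]
  20. access 58: HIT. Cache (old->new): [70 58 60]
  21. access 60: HIT. Cache (old->new): [70 58 60]
  22. access 78: MISS, evict 70. Cache (old->new): [58 60 78]
  23. access 58: HIT. Cache (old->new): [58 60 78]
  24. access 78: HIT. Cache (old->new): [58 60 78]
  25. access 58: HIT. Cache (old->new): [58 60 78]
  26. access 5: MISS, evict 58. Cache (old->new): [60 78 5]
  27. access 60: HIT. Cache (old->new): [60 78 5]
  28. access 70: MISS, evict 60. Cache (old->new): [78 5 70]
  29. access 58: MISS, evict 78. Cache (old->new): [5 70 58]
  30. access 5: HIT. Cache (old->new): [5 70 58]
Total: 18 hits, 12 misses, 9 evictions

Answer: 5 70 58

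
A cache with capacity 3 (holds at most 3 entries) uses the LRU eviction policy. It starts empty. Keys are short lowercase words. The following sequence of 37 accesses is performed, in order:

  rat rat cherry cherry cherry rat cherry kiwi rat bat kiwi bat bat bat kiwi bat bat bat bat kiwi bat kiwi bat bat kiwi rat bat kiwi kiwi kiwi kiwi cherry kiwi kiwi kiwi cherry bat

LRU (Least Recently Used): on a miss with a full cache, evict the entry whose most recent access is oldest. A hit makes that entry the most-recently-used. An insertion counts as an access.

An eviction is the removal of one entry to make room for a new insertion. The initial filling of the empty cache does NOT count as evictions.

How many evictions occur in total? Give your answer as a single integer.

LRU simulation (capacity=3):
  1. access rat: MISS. Cache (LRU->MRU): [rat]
  2. access rat: HIT. Cache (LRU->MRU): [rat]
  3. access cherry: MISS. Cache (LRU->MRU): [rat cherry]
  4. access cherry: HIT. Cache (LRU->MRU): [rat cherry]
  5. access cherry: HIT. Cache (LRU->MRU): [rat cherry]
  6. access rat: HIT. Cache (LRU->MRU): [cherry rat]
  7. access cherry: HIT. Cache (LRU->MRU): [rat cherry]
  8. access kiwi: MISS. Cache (LRU->MRU): [rat cherry kiwi]
  9. access rat: HIT. Cache (LRU->MRU): [cherry kiwi rat]
  10. access bat: MISS, evict cherry. Cache (LRU->MRU): [kiwi rat bat]
  11. access kiwi: HIT. Cache (LRU->MRU): [rat bat kiwi]
  12. access bat: HIT. Cache (LRU->MRU): [rat kiwi bat]
  13. access bat: HIT. Cache (LRU->MRU): [rat kiwi bat]
  14. access bat: HIT. Cache (LRU->MRU): [rat kiwi bat]
  15. access kiwi: HIT. Cache (LRU->MRU): [rat bat kiwi]
  16. access bat: HIT. Cache (LRU->MRU): [rat kiwi bat]
  17. access bat: HIT. Cache (LRU->MRU): [rat kiwi bat]
  18. access bat: HIT. Cache (LRU->MRU): [rat kiwi bat]
  19. access bat: HIT. Cache (LRU->MRU): [rat kiwi bat]
  20. access kiwi: HIT. Cache (LRU->MRU): [rat bat kiwi]
  21. access bat: HIT. Cache (LRU->MRU): [rat kiwi bat]
  22. access kiwi: HIT. Cache (LRU->MRU): [rat bat kiwi]
  23. access bat: HIT. Cache (LRU->MRU): [rat kiwi bat]
  24. access bat: HIT. Cache (LRU->MRU): [rat kiwi bat]
  25. access kiwi: HIT. Cache (LRU->MRU): [rat bat kiwi]
  26. access rat: HIT. Cache (LRU->MRU): [bat kiwi rat]
  27. access bat: HIT. Cache (LRU->MRU): [kiwi rat bat]
  28. access kiwi: HIT. Cache (LRU->MRU): [rat bat kiwi]
  29. access kiwi: HIT. Cache (LRU->MRU): [rat bat kiwi]
  30. access kiwi: HIT. Cache (LRU->MRU): [rat bat kiwi]
  31. access kiwi: HIT. Cache (LRU->MRU): [rat bat kiwi]
  32. access cherry: MISS, evict rat. Cache (LRU->MRU): [bat kiwi cherry]
  33. access kiwi: HIT. Cache (LRU->MRU): [bat cherry kiwi]
  34. access kiwi: HIT. Cache (LRU->MRU): [bat cherry kiwi]
  35. access kiwi: HIT. Cache (LRU->MRU): [bat cherry kiwi]
  36. access cherry: HIT. Cache (LRU->MRU): [bat kiwi cherry]
  37. access bat: HIT. Cache (LRU->MRU): [kiwi cherry bat]
Total: 32 hits, 5 misses, 2 evictions

Answer: 2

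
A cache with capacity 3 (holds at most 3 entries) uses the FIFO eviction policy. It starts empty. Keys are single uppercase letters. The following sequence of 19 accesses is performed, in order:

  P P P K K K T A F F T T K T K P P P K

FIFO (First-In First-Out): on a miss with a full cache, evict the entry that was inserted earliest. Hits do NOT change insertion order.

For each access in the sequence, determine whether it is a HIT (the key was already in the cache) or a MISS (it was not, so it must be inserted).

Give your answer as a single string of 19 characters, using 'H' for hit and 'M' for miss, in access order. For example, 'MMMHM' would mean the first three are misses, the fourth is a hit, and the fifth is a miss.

FIFO simulation (capacity=3):
  1. access P: MISS. Cache (old->new): [P]
  2. access P: HIT. Cache (old->new): [P]
  3. access P: HIT. Cache (old->new): [P]
  4. access K: MISS. Cache (old->new): [P K]
  5. access K: HIT. Cache (old->new): [P K]
  6. access K: HIT. Cache (old->new): [P K]
  7. access T: MISS. Cache (old->new): [P K T]
  8. access A: MISS, evict P. Cache (old->new): [K T A]
  9. access F: MISS, evict K. Cache (old->new): [T A F]
  10. access F: HIT. Cache (old->new): [T A F]
  11. access T: HIT. Cache (old->new): [T A F]
  12. access T: HIT. Cache (old->new): [T A F]
  13. access K: MISS, evict T. Cache (old->new): [A F K]
  14. access T: MISS, evict A. Cache (old->new): [F K T]
  15. access K: HIT. Cache (old->new): [F K T]
  16. access P: MISS, evict F. Cache (old->new): [K T P]
  17. access P: HIT. Cache (old->new): [K T P]
  18. access P: HIT. Cache (old->new): [K T P]
  19. access K: HIT. Cache (old->new): [K T P]
Total: 11 hits, 8 misses, 5 evictions

Answer: MHHMHHMMMHHHMMHMHHH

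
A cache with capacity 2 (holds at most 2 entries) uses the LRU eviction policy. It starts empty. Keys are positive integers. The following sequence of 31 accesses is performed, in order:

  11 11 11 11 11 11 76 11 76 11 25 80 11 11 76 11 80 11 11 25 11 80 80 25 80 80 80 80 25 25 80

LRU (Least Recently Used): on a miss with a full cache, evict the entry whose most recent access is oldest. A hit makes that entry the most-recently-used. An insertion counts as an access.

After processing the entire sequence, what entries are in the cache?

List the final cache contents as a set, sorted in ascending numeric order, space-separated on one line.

LRU simulation (capacity=2):
  1. access 11: MISS. Cache (LRU->MRU): [11]
  2. access 11: HIT. Cache (LRU->MRU): [11]
  3. access 11: HIT. Cache (LRU->MRU): [11]
  4. access 11: HIT. Cache (LRU->MRU): [11]
  5. access 11: HIT. Cache (LRU->MRU): [11]
  6. access 11: HIT. Cache (LRU->MRU): [11]
  7. access 76: MISS. Cache (LRU->MRU): [11 76]
  8. access 11: HIT. Cache (LRU->MRU): [76 11]
  9. access 76: HIT. Cache (LRU->MRU): [11 76]
  10. access 11: HIT. Cache (LRU->MRU): [76 11]
  11. access 25: MISS, evict 76. Cache (LRU->MRU): [11 25]
  12. access 80: MISS, evict 11. Cache (LRU->MRU): [25 80]
  13. access 11: MISS, evict 25. Cache (LRU->MRU): [80 11]
  14. access 11: HIT. Cache (LRU->MRU): [80 11]
  15. access 76: MISS, evict 80. Cache (LRU->MRU): [11 76]
  16. access 11: HIT. Cache (LRU->MRU): [76 11]
  17. access 80: MISS, evict 76. Cache (LRU->MRU): [11 80]
  18. access 11: HIT. Cache (LRU->MRU): [80 11]
  19. access 11: HIT. Cache (LRU->MRU): [80 11]
  20. access 25: MISS, evict 80. Cache (LRU->MRU): [11 25]
  21. access 11: HIT. Cache (LRU->MRU): [25 11]
  22. access 80: MISS, evict 25. Cache (LRU->MRU): [11 80]
  23. access 80: HIT. Cache (LRU->MRU): [11 80]
  24. access 25: MISS, evict 11. Cache (LRU->MRU): [80 25]
  25. access 80: HIT. Cache (LRU->MRU): [25 80]
  26. access 80: HIT. Cache (LRU->MRU): [25 80]
  27. access 80: HIT. Cache (LRU->MRU): [25 80]
  28. access 80: HIT. Cache (LRU->MRU): [25 80]
  29. access 25: HIT. Cache (LRU->MRU): [80 25]
  30. access 25: HIT. Cache (LRU->MRU): [80 25]
  31. access 80: HIT. Cache (LRU->MRU): [25 80]
Total: 21 hits, 10 misses, 8 evictions

Answer: 25 80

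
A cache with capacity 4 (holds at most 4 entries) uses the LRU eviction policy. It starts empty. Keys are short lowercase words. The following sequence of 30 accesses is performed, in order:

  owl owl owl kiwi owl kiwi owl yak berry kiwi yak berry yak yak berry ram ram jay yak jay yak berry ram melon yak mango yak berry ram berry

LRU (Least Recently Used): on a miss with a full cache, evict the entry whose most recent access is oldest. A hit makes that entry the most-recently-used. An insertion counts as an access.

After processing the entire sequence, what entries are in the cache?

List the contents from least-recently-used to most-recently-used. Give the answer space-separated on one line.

Answer: mango yak ram berry

Derivation:
LRU simulation (capacity=4):
  1. access owl: MISS. Cache (LRU->MRU): [owl]
  2. access owl: HIT. Cache (LRU->MRU): [owl]
  3. access owl: HIT. Cache (LRU->MRU): [owl]
  4. access kiwi: MISS. Cache (LRU->MRU): [owl kiwi]
  5. access owl: HIT. Cache (LRU->MRU): [kiwi owl]
  6. access kiwi: HIT. Cache (LRU->MRU): [owl kiwi]
  7. access owl: HIT. Cache (LRU->MRU): [kiwi owl]
  8. access yak: MISS. Cache (LRU->MRU): [kiwi owl yak]
  9. access berry: MISS. Cache (LRU->MRU): [kiwi owl yak berry]
  10. access kiwi: HIT. Cache (LRU->MRU): [owl yak berry kiwi]
  11. access yak: HIT. Cache (LRU->MRU): [owl berry kiwi yak]
  12. access berry: HIT. Cache (LRU->MRU): [owl kiwi yak berry]
  13. access yak: HIT. Cache (LRU->MRU): [owl kiwi berry yak]
  14. access yak: HIT. Cache (LRU->MRU): [owl kiwi berry yak]
  15. access berry: HIT. Cache (LRU->MRU): [owl kiwi yak berry]
  16. access ram: MISS, evict owl. Cache (LRU->MRU): [kiwi yak berry ram]
  17. access ram: HIT. Cache (LRU->MRU): [kiwi yak berry ram]
  18. access jay: MISS, evict kiwi. Cache (LRU->MRU): [yak berry ram jay]
  19. access yak: HIT. Cache (LRU->MRU): [berry ram jay yak]
  20. access jay: HIT. Cache (LRU->MRU): [berry ram yak jay]
  21. access yak: HIT. Cache (LRU->MRU): [berry ram jay yak]
  22. access berry: HIT. Cache (LRU->MRU): [ram jay yak berry]
  23. access ram: HIT. Cache (LRU->MRU): [jay yak berry ram]
  24. access melon: MISS, evict jay. Cache (LRU->MRU): [yak berry ram melon]
  25. access yak: HIT. Cache (LRU->MRU): [berry ram melon yak]
  26. access mango: MISS, evict berry. Cache (LRU->MRU): [ram melon yak mango]
  27. access yak: HIT. Cache (LRU->MRU): [ram melon mango yak]
  28. access berry: MISS, evict ram. Cache (LRU->MRU): [melon mango yak berry]
  29. access ram: MISS, evict melon. Cache (LRU->MRU): [mango yak berry ram]
  30. access berry: HIT. Cache (LRU->MRU): [mango yak ram berry]
Total: 20 hits, 10 misses, 6 evictions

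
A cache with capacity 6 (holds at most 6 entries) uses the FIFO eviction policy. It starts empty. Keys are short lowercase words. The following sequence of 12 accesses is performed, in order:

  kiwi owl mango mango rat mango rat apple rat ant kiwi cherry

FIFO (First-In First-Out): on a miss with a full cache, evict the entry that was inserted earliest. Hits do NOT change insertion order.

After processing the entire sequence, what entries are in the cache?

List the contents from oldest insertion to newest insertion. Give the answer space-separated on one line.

FIFO simulation (capacity=6):
  1. access kiwi: MISS. Cache (old->new): [kiwi]
  2. access owl: MISS. Cache (old->new): [kiwi owl]
  3. access mango: MISS. Cache (old->new): [kiwi owl mango]
  4. access mango: HIT. Cache (old->new): [kiwi owl mango]
  5. access rat: MISS. Cache (old->new): [kiwi owl mango rat]
  6. access mango: HIT. Cache (old->new): [kiwi owl mango rat]
  7. access rat: HIT. Cache (old->new): [kiwi owl mango rat]
  8. access apple: MISS. Cache (old->new): [kiwi owl mango rat apple]
  9. access rat: HIT. Cache (old->new): [kiwi owl mango rat apple]
  10. access ant: MISS. Cache (old->new): [kiwi owl mango rat apple ant]
  11. access kiwi: HIT. Cache (old->new): [kiwi owl mango rat apple ant]
  12. access cherry: MISS, evict kiwi. Cache (old->new): [owl mango rat apple ant cherry]
Total: 5 hits, 7 misses, 1 evictions

Answer: owl mango rat apple ant cherry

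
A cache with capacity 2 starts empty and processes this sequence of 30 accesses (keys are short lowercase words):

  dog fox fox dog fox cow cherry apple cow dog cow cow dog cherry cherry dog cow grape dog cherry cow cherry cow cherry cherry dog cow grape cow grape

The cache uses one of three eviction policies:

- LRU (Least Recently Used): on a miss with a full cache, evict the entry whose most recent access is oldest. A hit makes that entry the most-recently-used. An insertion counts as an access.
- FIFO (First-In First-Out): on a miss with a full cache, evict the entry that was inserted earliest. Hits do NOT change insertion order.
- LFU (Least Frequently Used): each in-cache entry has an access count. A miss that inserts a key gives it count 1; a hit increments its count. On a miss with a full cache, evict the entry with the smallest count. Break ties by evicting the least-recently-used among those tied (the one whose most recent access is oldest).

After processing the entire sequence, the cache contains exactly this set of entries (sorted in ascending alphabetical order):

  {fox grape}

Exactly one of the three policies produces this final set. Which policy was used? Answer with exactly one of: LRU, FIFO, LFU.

Simulating under each policy and comparing final sets:
  LRU: final set = {cow grape} -> differs
  FIFO: final set = {cow grape} -> differs
  LFU: final set = {fox grape} -> MATCHES target
Only LFU produces the target set.

Answer: LFU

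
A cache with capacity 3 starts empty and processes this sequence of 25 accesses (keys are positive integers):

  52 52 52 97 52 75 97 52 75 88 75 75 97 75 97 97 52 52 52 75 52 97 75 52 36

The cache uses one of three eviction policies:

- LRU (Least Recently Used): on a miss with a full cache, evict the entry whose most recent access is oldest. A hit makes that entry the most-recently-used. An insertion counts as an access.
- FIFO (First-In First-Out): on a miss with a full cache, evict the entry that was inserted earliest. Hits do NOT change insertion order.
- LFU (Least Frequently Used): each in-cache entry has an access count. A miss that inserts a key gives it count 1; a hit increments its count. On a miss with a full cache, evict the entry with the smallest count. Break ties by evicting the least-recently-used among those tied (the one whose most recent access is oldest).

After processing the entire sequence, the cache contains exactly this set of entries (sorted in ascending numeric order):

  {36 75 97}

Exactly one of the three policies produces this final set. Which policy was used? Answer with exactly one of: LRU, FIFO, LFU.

Simulating under each policy and comparing final sets:
  LRU: final set = {36 52 75} -> differs
  FIFO: final set = {36 75 97} -> MATCHES target
  LFU: final set = {36 52 75} -> differs
Only FIFO produces the target set.

Answer: FIFO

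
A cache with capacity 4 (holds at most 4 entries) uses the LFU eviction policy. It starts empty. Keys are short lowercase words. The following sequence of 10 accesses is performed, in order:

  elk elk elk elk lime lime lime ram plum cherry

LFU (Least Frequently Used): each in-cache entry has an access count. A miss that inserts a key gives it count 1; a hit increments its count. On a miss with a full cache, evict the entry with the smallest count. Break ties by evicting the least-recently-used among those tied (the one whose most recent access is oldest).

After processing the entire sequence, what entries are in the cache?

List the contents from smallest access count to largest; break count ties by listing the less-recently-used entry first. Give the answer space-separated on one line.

LFU simulation (capacity=4):
  1. access elk: MISS. Cache: [elk(c=1)]
  2. access elk: HIT, count now 2. Cache: [elk(c=2)]
  3. access elk: HIT, count now 3. Cache: [elk(c=3)]
  4. access elk: HIT, count now 4. Cache: [elk(c=4)]
  5. access lime: MISS. Cache: [lime(c=1) elk(c=4)]
  6. access lime: HIT, count now 2. Cache: [lime(c=2) elk(c=4)]
  7. access lime: HIT, count now 3. Cache: [lime(c=3) elk(c=4)]
  8. access ram: MISS. Cache: [ram(c=1) lime(c=3) elk(c=4)]
  9. access plum: MISS. Cache: [ram(c=1) plum(c=1) lime(c=3) elk(c=4)]
  10. access cherry: MISS, evict ram(c=1). Cache: [plum(c=1) cherry(c=1) lime(c=3) elk(c=4)]
Total: 5 hits, 5 misses, 1 evictions

Answer: plum cherry lime elk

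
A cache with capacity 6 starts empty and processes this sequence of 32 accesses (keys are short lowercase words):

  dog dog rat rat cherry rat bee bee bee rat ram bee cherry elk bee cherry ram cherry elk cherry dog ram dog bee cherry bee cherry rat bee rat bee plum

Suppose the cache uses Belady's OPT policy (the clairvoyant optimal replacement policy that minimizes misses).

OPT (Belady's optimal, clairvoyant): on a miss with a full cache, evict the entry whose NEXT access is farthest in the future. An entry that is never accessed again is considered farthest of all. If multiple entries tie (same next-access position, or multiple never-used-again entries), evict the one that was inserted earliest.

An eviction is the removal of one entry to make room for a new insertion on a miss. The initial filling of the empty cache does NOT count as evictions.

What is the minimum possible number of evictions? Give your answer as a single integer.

Answer: 1

Derivation:
OPT (Belady) simulation (capacity=6):
  1. access dog: MISS. Cache: [dog]
  2. access dog: HIT. Next use of dog: step 21. Cache: [dog]
  3. access rat: MISS. Cache: [dog rat]
  4. access rat: HIT. Next use of rat: step 6. Cache: [dog rat]
  5. access cherry: MISS. Cache: [dog rat cherry]
  6. access rat: HIT. Next use of rat: step 10. Cache: [dog rat cherry]
  7. access bee: MISS. Cache: [dog rat cherry bee]
  8. access bee: HIT. Next use of bee: step 9. Cache: [dog rat cherry bee]
  9. access bee: HIT. Next use of bee: step 12. Cache: [dog rat cherry bee]
  10. access rat: HIT. Next use of rat: step 28. Cache: [dog rat cherry bee]
  11. access ram: MISS. Cache: [dog rat cherry bee ram]
  12. access bee: HIT. Next use of bee: step 15. Cache: [dog rat cherry bee ram]
  13. access cherry: HIT. Next use of cherry: step 16. Cache: [dog rat cherry bee ram]
  14. access elk: MISS. Cache: [dog rat cherry bee ram elk]
  15. access bee: HIT. Next use of bee: step 24. Cache: [dog rat cherry bee ram elk]
  16. access cherry: HIT. Next use of cherry: step 18. Cache: [dog rat cherry bee ram elk]
  17. access ram: HIT. Next use of ram: step 22. Cache: [dog rat cherry bee ram elk]
  18. access cherry: HIT. Next use of cherry: step 20. Cache: [dog rat cherry bee ram elk]
  19. access elk: HIT. Next use of elk: never. Cache: [dog rat cherry bee ram elk]
  20. access cherry: HIT. Next use of cherry: step 25. Cache: [dog rat cherry bee ram elk]
  21. access dog: HIT. Next use of dog: step 23. Cache: [dog rat cherry bee ram elk]
  22. access ram: HIT. Next use of ram: never. Cache: [dog rat cherry bee ram elk]
  23. access dog: HIT. Next use of dog: never. Cache: [dog rat cherry bee ram elk]
  24. access bee: HIT. Next use of bee: step 26. Cache: [dog rat cherry bee ram elk]
  25. access cherry: HIT. Next use of cherry: step 27. Cache: [dog rat cherry bee ram elk]
  26. access bee: HIT. Next use of bee: step 29. Cache: [dog rat cherry bee ram elk]
  27. access cherry: HIT. Next use of cherry: never. Cache: [dog rat cherry bee ram elk]
  28. access rat: HIT. Next use of rat: step 30. Cache: [dog rat cherry bee ram elk]
  29. access bee: HIT. Next use of bee: step 31. Cache: [dog rat cherry bee ram elk]
  30. access rat: HIT. Next use of rat: never. Cache: [dog rat cherry bee ram elk]
  31. access bee: HIT. Next use of bee: never. Cache: [dog rat cherry bee ram elk]
  32. access plum: MISS, evict dog (next use: never). Cache: [rat cherry bee ram elk plum]
Total: 25 hits, 7 misses, 1 evictions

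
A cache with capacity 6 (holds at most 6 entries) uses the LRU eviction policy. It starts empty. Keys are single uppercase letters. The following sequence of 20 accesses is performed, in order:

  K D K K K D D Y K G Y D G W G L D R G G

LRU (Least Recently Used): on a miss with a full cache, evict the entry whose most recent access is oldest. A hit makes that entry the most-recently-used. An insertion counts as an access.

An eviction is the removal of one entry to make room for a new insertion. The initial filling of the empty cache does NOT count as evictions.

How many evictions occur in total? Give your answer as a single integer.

LRU simulation (capacity=6):
  1. access K: MISS. Cache (LRU->MRU): [K]
  2. access D: MISS. Cache (LRU->MRU): [K D]
  3. access K: HIT. Cache (LRU->MRU): [D K]
  4. access K: HIT. Cache (LRU->MRU): [D K]
  5. access K: HIT. Cache (LRU->MRU): [D K]
  6. access D: HIT. Cache (LRU->MRU): [K D]
  7. access D: HIT. Cache (LRU->MRU): [K D]
  8. access Y: MISS. Cache (LRU->MRU): [K D Y]
  9. access K: HIT. Cache (LRU->MRU): [D Y K]
  10. access G: MISS. Cache (LRU->MRU): [D Y K G]
  11. access Y: HIT. Cache (LRU->MRU): [D K G Y]
  12. access D: HIT. Cache (LRU->MRU): [K G Y D]
  13. access G: HIT. Cache (LRU->MRU): [K Y D G]
  14. access W: MISS. Cache (LRU->MRU): [K Y D G W]
  15. access G: HIT. Cache (LRU->MRU): [K Y D W G]
  16. access L: MISS. Cache (LRU->MRU): [K Y D W G L]
  17. access D: HIT. Cache (LRU->MRU): [K Y W G L D]
  18. access R: MISS, evict K. Cache (LRU->MRU): [Y W G L D R]
  19. access G: HIT. Cache (LRU->MRU): [Y W L D R G]
  20. access G: HIT. Cache (LRU->MRU): [Y W L D R G]
Total: 13 hits, 7 misses, 1 evictions

Answer: 1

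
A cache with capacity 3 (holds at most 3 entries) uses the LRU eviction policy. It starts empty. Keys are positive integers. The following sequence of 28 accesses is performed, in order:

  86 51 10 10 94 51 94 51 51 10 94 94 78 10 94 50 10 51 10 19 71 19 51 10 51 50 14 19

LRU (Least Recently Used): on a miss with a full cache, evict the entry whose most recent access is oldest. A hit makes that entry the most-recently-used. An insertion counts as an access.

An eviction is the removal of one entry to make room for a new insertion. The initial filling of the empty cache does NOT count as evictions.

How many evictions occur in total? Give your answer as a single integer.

Answer: 11

Derivation:
LRU simulation (capacity=3):
  1. access 86: MISS. Cache (LRU->MRU): [86]
  2. access 51: MISS. Cache (LRU->MRU): [86 51]
  3. access 10: MISS. Cache (LRU->MRU): [86 51 10]
  4. access 10: HIT. Cache (LRU->MRU): [86 51 10]
  5. access 94: MISS, evict 86. Cache (LRU->MRU): [51 10 94]
  6. access 51: HIT. Cache (LRU->MRU): [10 94 51]
  7. access 94: HIT. Cache (LRU->MRU): [10 51 94]
  8. access 51: HIT. Cache (LRU->MRU): [10 94 51]
  9. access 51: HIT. Cache (LRU->MRU): [10 94 51]
  10. access 10: HIT. Cache (LRU->MRU): [94 51 10]
  11. access 94: HIT. Cache (LRU->MRU): [51 10 94]
  12. access 94: HIT. Cache (LRU->MRU): [51 10 94]
  13. access 78: MISS, evict 51. Cache (LRU->MRU): [10 94 78]
  14. access 10: HIT. Cache (LRU->MRU): [94 78 10]
  15. access 94: HIT. Cache (LRU->MRU): [78 10 94]
  16. access 50: MISS, evict 78. Cache (LRU->MRU): [10 94 50]
  17. access 10: HIT. Cache (LRU->MRU): [94 50 10]
  18. access 51: MISS, evict 94. Cache (LRU->MRU): [50 10 51]
  19. access 10: HIT. Cache (LRU->MRU): [50 51 10]
  20. access 19: MISS, evict 50. Cache (LRU->MRU): [51 10 19]
  21. access 71: MISS, evict 51. Cache (LRU->MRU): [10 19 71]
  22. access 19: HIT. Cache (LRU->MRU): [10 71 19]
  23. access 51: MISS, evict 10. Cache (LRU->MRU): [71 19 51]
  24. access 10: MISS, evict 71. Cache (LRU->MRU): [19 51 10]
  25. access 51: HIT. Cache (LRU->MRU): [19 10 51]
  26. access 50: MISS, evict 19. Cache (LRU->MRU): [10 51 50]
  27. access 14: MISS, evict 10. Cache (LRU->MRU): [51 50 14]
  28. access 19: MISS, evict 51. Cache (LRU->MRU): [50 14 19]
Total: 14 hits, 14 misses, 11 evictions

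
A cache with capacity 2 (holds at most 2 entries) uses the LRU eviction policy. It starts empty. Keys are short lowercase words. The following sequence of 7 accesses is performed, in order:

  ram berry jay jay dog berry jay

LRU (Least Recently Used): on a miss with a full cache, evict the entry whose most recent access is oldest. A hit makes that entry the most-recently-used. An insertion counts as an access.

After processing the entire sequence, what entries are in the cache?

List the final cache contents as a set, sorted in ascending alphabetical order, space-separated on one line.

LRU simulation (capacity=2):
  1. access ram: MISS. Cache (LRU->MRU): [ram]
  2. access berry: MISS. Cache (LRU->MRU): [ram berry]
  3. access jay: MISS, evict ram. Cache (LRU->MRU): [berry jay]
  4. access jay: HIT. Cache (LRU->MRU): [berry jay]
  5. access dog: MISS, evict berry. Cache (LRU->MRU): [jay dog]
  6. access berry: MISS, evict jay. Cache (LRU->MRU): [dog berry]
  7. access jay: MISS, evict dog. Cache (LRU->MRU): [berry jay]
Total: 1 hits, 6 misses, 4 evictions

Answer: berry jay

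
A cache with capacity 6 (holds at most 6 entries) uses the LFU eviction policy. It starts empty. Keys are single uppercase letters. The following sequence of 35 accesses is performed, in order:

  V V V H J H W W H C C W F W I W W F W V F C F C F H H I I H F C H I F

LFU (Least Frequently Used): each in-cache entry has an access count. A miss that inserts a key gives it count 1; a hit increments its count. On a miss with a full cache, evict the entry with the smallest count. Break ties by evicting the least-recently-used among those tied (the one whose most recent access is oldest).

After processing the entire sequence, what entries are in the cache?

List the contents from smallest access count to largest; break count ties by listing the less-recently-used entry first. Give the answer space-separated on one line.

LFU simulation (capacity=6):
  1. access V: MISS. Cache: [V(c=1)]
  2. access V: HIT, count now 2. Cache: [V(c=2)]
  3. access V: HIT, count now 3. Cache: [V(c=3)]
  4. access H: MISS. Cache: [H(c=1) V(c=3)]
  5. access J: MISS. Cache: [H(c=1) J(c=1) V(c=3)]
  6. access H: HIT, count now 2. Cache: [J(c=1) H(c=2) V(c=3)]
  7. access W: MISS. Cache: [J(c=1) W(c=1) H(c=2) V(c=3)]
  8. access W: HIT, count now 2. Cache: [J(c=1) H(c=2) W(c=2) V(c=3)]
  9. access H: HIT, count now 3. Cache: [J(c=1) W(c=2) V(c=3) H(c=3)]
  10. access C: MISS. Cache: [J(c=1) C(c=1) W(c=2) V(c=3) H(c=3)]
  11. access C: HIT, count now 2. Cache: [J(c=1) W(c=2) C(c=2) V(c=3) H(c=3)]
  12. access W: HIT, count now 3. Cache: [J(c=1) C(c=2) V(c=3) H(c=3) W(c=3)]
  13. access F: MISS. Cache: [J(c=1) F(c=1) C(c=2) V(c=3) H(c=3) W(c=3)]
  14. access W: HIT, count now 4. Cache: [J(c=1) F(c=1) C(c=2) V(c=3) H(c=3) W(c=4)]
  15. access I: MISS, evict J(c=1). Cache: [F(c=1) I(c=1) C(c=2) V(c=3) H(c=3) W(c=4)]
  16. access W: HIT, count now 5. Cache: [F(c=1) I(c=1) C(c=2) V(c=3) H(c=3) W(c=5)]
  17. access W: HIT, count now 6. Cache: [F(c=1) I(c=1) C(c=2) V(c=3) H(c=3) W(c=6)]
  18. access F: HIT, count now 2. Cache: [I(c=1) C(c=2) F(c=2) V(c=3) H(c=3) W(c=6)]
  19. access W: HIT, count now 7. Cache: [I(c=1) C(c=2) F(c=2) V(c=3) H(c=3) W(c=7)]
  20. access V: HIT, count now 4. Cache: [I(c=1) C(c=2) F(c=2) H(c=3) V(c=4) W(c=7)]
  21. access F: HIT, count now 3. Cache: [I(c=1) C(c=2) H(c=3) F(c=3) V(c=4) W(c=7)]
  22. access C: HIT, count now 3. Cache: [I(c=1) H(c=3) F(c=3) C(c=3) V(c=4) W(c=7)]
  23. access F: HIT, count now 4. Cache: [I(c=1) H(c=3) C(c=3) V(c=4) F(c=4) W(c=7)]
  24. access C: HIT, count now 4. Cache: [I(c=1) H(c=3) V(c=4) F(c=4) C(c=4) W(c=7)]
  25. access F: HIT, count now 5. Cache: [I(c=1) H(c=3) V(c=4) C(c=4) F(c=5) W(c=7)]
  26. access H: HIT, count now 4. Cache: [I(c=1) V(c=4) C(c=4) H(c=4) F(c=5) W(c=7)]
  27. access H: HIT, count now 5. Cache: [I(c=1) V(c=4) C(c=4) F(c=5) H(c=5) W(c=7)]
  28. access I: HIT, count now 2. Cache: [I(c=2) V(c=4) C(c=4) F(c=5) H(c=5) W(c=7)]
  29. access I: HIT, count now 3. Cache: [I(c=3) V(c=4) C(c=4) F(c=5) H(c=5) W(c=7)]
  30. access H: HIT, count now 6. Cache: [I(c=3) V(c=4) C(c=4) F(c=5) H(c=6) W(c=7)]
  31. access F: HIT, count now 6. Cache: [I(c=3) V(c=4) C(c=4) H(c=6) F(c=6) W(c=7)]
  32. access C: HIT, count now 5. Cache: [I(c=3) V(c=4) C(c=5) H(c=6) F(c=6) W(c=7)]
  33. access H: HIT, count now 7. Cache: [I(c=3) V(c=4) C(c=5) F(c=6) W(c=7) H(c=7)]
  34. access I: HIT, count now 4. Cache: [V(c=4) I(c=4) C(c=5) F(c=6) W(c=7) H(c=7)]
  35. access F: HIT, count now 7. Cache: [V(c=4) I(c=4) C(c=5) W(c=7) H(c=7) F(c=7)]
Total: 28 hits, 7 misses, 1 evictions

Answer: V I C W H F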